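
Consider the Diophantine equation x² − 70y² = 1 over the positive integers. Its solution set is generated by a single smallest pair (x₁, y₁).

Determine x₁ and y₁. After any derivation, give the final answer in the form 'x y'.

251 30

√70 = [8; 2,1,2,1,2,16, …], period ℓ=6 (even) → k=5
a_0=8:  p_0=8·1+0=8,  q_0=8·0+1=1
a_1=2:  p_1=2·8+1=17,  q_1=2·1+0=2
a_2=1:  p_2=1·17+8=25,  q_2=1·2+1=3
…
a_4=1:  p_4=1·67+25=92,  q_4=1·8+3=11
a_5=2:  p_5=2·92+67=251,  q_5=2·11+8=30
(x₁, y₁) = (251, 30);  251² − 70·30² = 1 ✓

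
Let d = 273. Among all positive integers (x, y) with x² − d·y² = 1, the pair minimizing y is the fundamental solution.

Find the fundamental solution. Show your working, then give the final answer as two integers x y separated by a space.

√273 = [16; 1,1,10,1,1,32, …], period ℓ=6 (even) → k=5
a_0=16:  p_0=16·1+0=16,  q_0=16·0+1=1
a_1=1:  p_1=1·16+1=17,  q_1=1·1+0=1
…
a_3=10:  p_3=10·33+17=347,  q_3=10·2+1=21
a_4=1:  p_4=1·347+33=380,  q_4=1·21+2=23
a_5=1:  p_5=1·380+347=727,  q_5=1·23+21=44
fundamental: x₁=727, y₁=44  (since 528529 − 273·1936 = 1)

727 44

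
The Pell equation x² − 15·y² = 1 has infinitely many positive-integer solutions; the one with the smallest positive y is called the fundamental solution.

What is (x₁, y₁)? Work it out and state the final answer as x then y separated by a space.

4 1

d=15: √d = [3; 1,6] (ℓ=2, even), read p_1/q_1
k=0  a_k=3  p_k/q_k = 3/1
k=1  a_k=1  p_k/q_k = 4/1
→ (4, 1).  Check: 4²=16, 15·1²=15, difference 1.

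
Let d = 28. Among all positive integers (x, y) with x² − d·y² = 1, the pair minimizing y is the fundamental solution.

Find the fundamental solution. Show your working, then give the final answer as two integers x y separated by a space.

√28 → a₀=5, period (3,2,3,10); ℓ=4 even so k=3
k=0  a_k=5  p_k/q_k = 5/1
k=1  a_k=3  p_k/q_k = 16/3
k=2  a_k=2  p_k/q_k = 37/7
k=3  a_k=3  p_k/q_k = 127/24
fundamental: x₁=127, y₁=24  (since 16129 − 28·576 = 1)

127 24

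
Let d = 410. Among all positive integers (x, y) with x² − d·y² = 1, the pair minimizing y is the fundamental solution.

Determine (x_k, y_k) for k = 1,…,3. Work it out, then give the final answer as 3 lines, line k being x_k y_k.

√410 → a₀=20, period (4,40); ℓ=2 even so k=1
step 0: (20, 1)  from 20·(1,0) + (0,1)
step 1: (81, 4)  from 4·(20,1) + (1,0)
fundamental: x₁=81, y₁=4  (since 6561 − 410·16 = 1)
(81+4√410)^2 = 13121 + 648√410
(81+4√410)^3 = 2125521 + 104972√410

81 4
13121 648
2125521 104972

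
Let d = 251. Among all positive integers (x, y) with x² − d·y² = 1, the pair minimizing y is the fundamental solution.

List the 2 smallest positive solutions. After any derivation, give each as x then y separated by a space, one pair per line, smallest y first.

3674890 231957
27009633024199 1704832919460

[15; 1,5,2,1,2,…,5,1,30] for √251; ℓ=14 ⇒ convergent index 13
i=0: a=15 ⇒ p=15, q=1
i=1: a=1 ⇒ p=16, q=1
i=2: a=5 ⇒ p=95, q=6
…
i=4: a=1 ⇒ p=301, q=19
i=5: a=2 ⇒ p=808, q=51
…
i=8: a=2 ⇒ p=61043, q=3853
…
i=11: a=2 ⇒ p=577033, q=36422
i=12: a=5 ⇒ p=3097857, q=195535
i=13: a=1 ⇒ p=3674890, q=231957
fundamental: x₁=3674890, y₁=231957  (since 13504816512100 − 251·53804049849 = 1)
n=2: (3674890,231957)∘(3674890,231957) = (3674890·3674890+251·231957·231957, 3674890·231957+231957·3674890) = (27009633024199,1704832919460)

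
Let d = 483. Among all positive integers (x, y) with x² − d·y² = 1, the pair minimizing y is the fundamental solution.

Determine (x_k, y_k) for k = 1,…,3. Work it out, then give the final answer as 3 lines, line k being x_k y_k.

22 1
967 44
42526 1935

d=483: √d = [21; 1,42] (ℓ=2, even), read p_1/q_1
i=0: a=21 ⇒ p=21, q=1
i=1: a=1 ⇒ p=22, q=1
fundamental: x₁=22, y₁=1  (since 484 − 483·1 = 1)
(22+1√483)^2 = 967 + 44√483
(22+1√483)^3 = 42526 + 1935√483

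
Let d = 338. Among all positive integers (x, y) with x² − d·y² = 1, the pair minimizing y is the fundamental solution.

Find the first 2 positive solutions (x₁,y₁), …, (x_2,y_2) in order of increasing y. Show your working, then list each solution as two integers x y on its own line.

114243 6214
26102926097 1419812004

√338 → a₀=18, period (2,1,1,2,36); ℓ=5 odd so k=9
a_0=18:  p_0=18·1+0=18,  q_0=18·0+1=1
a_1=2:  p_1=2·18+1=37,  q_1=2·1+0=2
…
a_5=36:  p_5=36·239+92=8696,  q_5=36·13+5=473
a_6=2:  p_6=2·8696+239=17631,  q_6=2·473+13=959
a_7=1:  p_7=1·17631+8696=26327,  q_7=1·959+473=1432
a_8=1:  p_8=1·26327+17631=43958,  q_8=1·1432+959=2391
a_9=2:  p_9=2·43958+26327=114243,  q_9=2·2391+1432=6214
→ (114243, 6214).  Check: 114243²=13051463049, 338·6214²=13051463048, difference 1.
n=2: (114243,6214)∘(114243,6214) = (114243·114243+338·6214·6214, 114243·6214+6214·114243) = (26102926097,1419812004)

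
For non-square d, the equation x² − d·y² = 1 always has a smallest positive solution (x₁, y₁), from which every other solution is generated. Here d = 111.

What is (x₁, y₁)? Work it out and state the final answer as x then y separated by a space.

295 28

[10; 1,1,6,1,1,20] for √111; ℓ=6 ⇒ convergent index 5
k=0  a_k=10  p_k/q_k = 10/1
…
k=2  a_k=1  p_k/q_k = 21/2
k=3  a_k=6  p_k/q_k = 137/13
k=4  a_k=1  p_k/q_k = 158/15
k=5  a_k=1  p_k/q_k = 295/28
fundamental: x₁=295, y₁=28  (since 87025 − 111·784 = 1)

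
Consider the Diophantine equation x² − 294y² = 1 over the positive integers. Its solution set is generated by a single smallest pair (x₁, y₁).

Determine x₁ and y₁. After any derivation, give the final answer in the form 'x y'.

4801 280

[17; 6,1,4,1,6,34] for √294; ℓ=6 ⇒ convergent index 5
i=0: a=17 ⇒ p=17, q=1
i=1: a=6 ⇒ p=103, q=6
…
i=3: a=4 ⇒ p=583, q=34
i=4: a=1 ⇒ p=703, q=41
i=5: a=6 ⇒ p=4801, q=280
(x₁, y₁) = (4801, 280);  4801² − 294·280² = 1 ✓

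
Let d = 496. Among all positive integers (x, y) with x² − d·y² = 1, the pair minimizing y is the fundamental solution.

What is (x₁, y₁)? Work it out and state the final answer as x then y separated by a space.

4620799 207480

d=496: √d = [22; 3,1,2,4,1,…,1,3,44] (ℓ=16, even), read p_15/q_15
step 0: (22, 1)  from 22·(1,0) + (0,1)
…
step 2: (89, 4)  from 1·(67,3) + (22,1)
step 3: (245, 11)  from 2·(89,4) + (67,3)
step 4: (1069, 48)  from 4·(245,11) + (89,4)
…
step 7: (6080, 273)  from 2·(2383,107) + (1314,59)
step 8: (14543, 653)  from 2·(6080,273) + (2383,107)
…
step 12: (389209, 17476)  from 4·(84875,3811) + (49709,2232)
step 13: (863293, 38763)  from 2·(389209,17476) + (84875,3811)
step 14: (1252502, 56239)  from 1·(863293,38763) + (389209,17476)
step 15: (4620799, 207480)  from 3·(1252502,56239) + (863293,38763)
(x₁, y₁) = (4620799, 207480);  4620799² − 496·207480² = 1 ✓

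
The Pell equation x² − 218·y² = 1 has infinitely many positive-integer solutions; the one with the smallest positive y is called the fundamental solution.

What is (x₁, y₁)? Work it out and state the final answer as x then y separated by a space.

[14; 1,3,3,1,28] for √218; ℓ=5 ⇒ convergent index 9
a_0=14:  p_0=14·1+0=14,  q_0=14·0+1=1
a_1=1:  p_1=1·14+1=15,  q_1=1·1+0=1
…
a_3=3:  p_3=3·59+15=192,  q_3=3·4+1=13
a_4=1:  p_4=1·192+59=251,  q_4=1·13+4=17
a_5=28:  p_5=28·251+192=7220,  q_5=28·17+13=489
a_6=1:  p_6=1·7220+251=7471,  q_6=1·489+17=506
a_7=3:  p_7=3·7471+7220=29633,  q_7=3·506+489=2007
a_8=3:  p_8=3·29633+7471=96370,  q_8=3·2007+506=6527
a_9=1:  p_9=1·96370+29633=126003,  q_9=1·6527+2007=8534
fundamental: x₁=126003, y₁=8534  (since 15876756009 − 218·72829156 = 1)

126003 8534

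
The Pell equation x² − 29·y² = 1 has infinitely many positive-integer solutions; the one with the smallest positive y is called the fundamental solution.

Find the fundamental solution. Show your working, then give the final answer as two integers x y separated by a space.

9801 1820

√29 → a₀=5, period (2,1,1,2,10); ℓ=5 odd so k=9
a_0=5:  p_0=5·1+0=5,  q_0=5·0+1=1
…
a_2=1:  p_2=1·11+5=16,  q_2=1·2+1=3
a_3=1:  p_3=1·16+11=27,  q_3=1·3+2=5
a_4=2:  p_4=2·27+16=70,  q_4=2·5+3=13
a_5=10:  p_5=10·70+27=727,  q_5=10·13+5=135
a_6=2:  p_6=2·727+70=1524,  q_6=2·135+13=283
a_7=1:  p_7=1·1524+727=2251,  q_7=1·283+135=418
a_8=1:  p_8=1·2251+1524=3775,  q_8=1·418+283=701
a_9=2:  p_9=2·3775+2251=9801,  q_9=2·701+418=1820
(x₁, y₁) = (9801, 1820);  9801² − 29·1820² = 1 ✓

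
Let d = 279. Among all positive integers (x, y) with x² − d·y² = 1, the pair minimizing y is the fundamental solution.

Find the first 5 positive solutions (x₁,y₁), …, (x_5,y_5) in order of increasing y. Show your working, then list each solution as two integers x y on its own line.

1520 91
4620799 276640
14047227440 840985509
42703566796801 2556595670720
129818829015047600 7772049998003291

√279 → a₀=16, period (1,2,2,1,2,2,1,32); ℓ=8 even so k=7
a_0=16:  p_0=16·1+0=16,  q_0=16·0+1=1
…
a_2=2:  p_2=2·17+16=50,  q_2=2·1+1=3
a_3=2:  p_3=2·50+17=117,  q_3=2·3+1=7
…
a_6=2:  p_6=2·451+167=1069,  q_6=2·27+10=64
a_7=1:  p_7=1·1069+451=1520,  q_7=1·64+27=91
→ (1520, 91).  Check: 1520²=2310400, 279·91²=2310399, difference 1.
(x_2, y_2) = (1520·1520 + 279·91·91, 1520·91 + 91·1520) = (4620799, 276640)
(x_3, y_3) = (1520·4620799 + 279·91·276640, 1520·276640 + 91·4620799) = (14047227440, 840985509)
(x_4, y_4) = (1520·14047227440 + 279·91·840985509, 1520·840985509 + 91·14047227440) = (42703566796801, 2556595670720)
(x_5, y_5) = (1520·42703566796801 + 279·91·2556595670720, 1520·2556595670720 + 91·42703566796801) = (129818829015047600, 7772049998003291)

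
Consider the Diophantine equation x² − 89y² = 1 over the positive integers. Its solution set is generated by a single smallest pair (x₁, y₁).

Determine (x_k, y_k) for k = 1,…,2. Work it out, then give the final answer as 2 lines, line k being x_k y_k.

[9; 2,3,3,2,18] for √89; ℓ=5 ⇒ convergent index 9
a_0=9:  p_0=9·1+0=9,  q_0=9·0+1=1
a_1=2:  p_1=2·9+1=19,  q_1=2·1+0=2
a_2=3:  p_2=3·19+9=66,  q_2=3·2+1=7
a_3=3:  p_3=3·66+19=217,  q_3=3·7+2=23
a_4=2:  p_4=2·217+66=500,  q_4=2·23+7=53
…
a_7=3:  p_7=3·18934+9217=66019,  q_7=3·2007+977=6998
a_8=3:  p_8=3·66019+18934=216991,  q_8=3·6998+2007=23001
a_9=2:  p_9=2·216991+66019=500001,  q_9=2·23001+6998=53000
→ (500001, 53000).  Check: 500001²=250001000001, 89·53000²=250001000000, difference 1.
(500001+53000√89)^2 = 500002000001 + 53000106000√89

500001 53000
500002000001 53000106000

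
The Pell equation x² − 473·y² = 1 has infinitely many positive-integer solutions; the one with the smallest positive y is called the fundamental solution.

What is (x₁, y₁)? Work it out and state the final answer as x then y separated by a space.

d=473: √d = [21; 1,2,1,42] (ℓ=4, even), read p_3/q_3
k=0  a_k=21  p_k/q_k = 21/1
k=1  a_k=1  p_k/q_k = 22/1
k=2  a_k=2  p_k/q_k = 65/3
k=3  a_k=1  p_k/q_k = 87/4
fundamental: x₁=87, y₁=4  (since 7569 − 473·16 = 1)

87 4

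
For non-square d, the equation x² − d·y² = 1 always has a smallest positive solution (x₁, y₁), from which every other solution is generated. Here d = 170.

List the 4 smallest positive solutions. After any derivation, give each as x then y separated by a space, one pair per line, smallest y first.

339 26
229841 17628
155831859 11951758
105653770561 8103274296

√170 = [13; 26, …], period ℓ=1 (odd) → k=1
a_0=13:  p_0=13·1+0=13,  q_0=13·0+1=1
a_1=26:  p_1=26·13+1=339,  q_1=26·1+0=26
→ (339, 26).  Check: 339²=114921, 170·26²=114920, difference 1.
(x_2, y_2) = (339·339 + 170·26·26, 339·26 + 26·339) = (229841, 17628)
(x_3, y_3) = (339·229841 + 170·26·17628, 339·17628 + 26·229841) = (155831859, 11951758)
(x_4, y_4) = (339·155831859 + 170·26·11951758, 339·11951758 + 26·155831859) = (105653770561, 8103274296)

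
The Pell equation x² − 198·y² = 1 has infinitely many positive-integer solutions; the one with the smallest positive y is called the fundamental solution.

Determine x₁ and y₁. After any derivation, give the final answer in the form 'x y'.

d=198: √d = [14; 14,28] (ℓ=2, even), read p_1/q_1
step 0: (14, 1)  from 14·(1,0) + (0,1)
step 1: (197, 14)  from 14·(14,1) + (1,0)
→ (197, 14).  Check: 197²=38809, 198·14²=38808, difference 1.

197 14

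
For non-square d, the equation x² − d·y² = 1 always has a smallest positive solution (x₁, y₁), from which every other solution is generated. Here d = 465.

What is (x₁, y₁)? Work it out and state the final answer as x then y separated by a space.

√465 → a₀=21, period (1,1,3,2,2,2,3,1,1,42); ℓ=10 even so k=9
i=0: a=21 ⇒ p=21, q=1
i=1: a=1 ⇒ p=22, q=1
…
i=3: a=3 ⇒ p=151, q=7
i=4: a=2 ⇒ p=345, q=16
i=5: a=2 ⇒ p=841, q=39
i=6: a=2 ⇒ p=2027, q=94
i=7: a=3 ⇒ p=6922, q=321
i=8: a=1 ⇒ p=8949, q=415
i=9: a=1 ⇒ p=15871, q=736
fundamental: x₁=15871, y₁=736  (since 251888641 − 465·541696 = 1)

15871 736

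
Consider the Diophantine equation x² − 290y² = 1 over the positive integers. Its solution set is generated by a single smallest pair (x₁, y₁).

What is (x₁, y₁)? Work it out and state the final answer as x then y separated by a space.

579 34

d=290: √d = [17; 34] (ℓ=1, odd), read p_1/q_1
a_0=17:  p_0=17·1+0=17,  q_0=17·0+1=1
a_1=34:  p_1=34·17+1=579,  q_1=34·1+0=34
fundamental: x₁=579, y₁=34  (since 335241 − 290·1156 = 1)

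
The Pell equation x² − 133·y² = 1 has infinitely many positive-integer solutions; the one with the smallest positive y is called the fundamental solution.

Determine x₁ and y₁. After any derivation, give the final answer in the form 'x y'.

√133 = [11; 1,1,7,5,1,…,1,1,22, …], period ℓ=16 (even) → k=15
a_0=11:  p_0=11·1+0=11,  q_0=11·0+1=1
a_1=1:  p_1=1·11+1=12,  q_1=1·1+0=1
a_2=1:  p_2=1·12+11=23,  q_2=1·1+1=2
a_3=7:  p_3=7·23+12=173,  q_3=7·2+1=15
…
a_5=1:  p_5=1·888+173=1061,  q_5=1·77+15=92
a_6=1:  p_6=1·1061+888=1949,  q_6=1·92+77=169
a_7=1:  p_7=1·1949+1061=3010,  q_7=1·169+92=261
a_8=2:  p_8=2·3010+1949=7969,  q_8=2·261+169=691
a_9=1:  p_9=1·7969+3010=10979,  q_9=1·691+261=952
a_10=1:  p_10=1·10979+7969=18948,  q_10=1·952+691=1643
a_11=1:  p_11=1·18948+10979=29927,  q_11=1·1643+952=2595
a_12=5:  p_12=5·29927+18948=168583,  q_12=5·2595+1643=14618
…
a_14=1:  p_14=1·1210008+168583=1378591,  q_14=1·104921+14618=119539
a_15=1:  p_15=1·1378591+1210008=2588599,  q_15=1·119539+104921=224460
→ (2588599, 224460).  Check: 2588599²=6700844782801, 133·224460²=6700844782800, difference 1.

2588599 224460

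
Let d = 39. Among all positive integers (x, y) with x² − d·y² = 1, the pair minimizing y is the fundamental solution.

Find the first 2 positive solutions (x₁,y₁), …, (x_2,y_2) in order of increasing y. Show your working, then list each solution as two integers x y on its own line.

25 4
1249 200

√39 → a₀=6, period (4,12); ℓ=2 even so k=1
step 0: (6, 1)  from 6·(1,0) + (0,1)
step 1: (25, 4)  from 4·(6,1) + (1,0)
→ (25, 4).  Check: 25²=625, 39·4²=624, difference 1.
(25+4√39)^2 = 1249 + 200√39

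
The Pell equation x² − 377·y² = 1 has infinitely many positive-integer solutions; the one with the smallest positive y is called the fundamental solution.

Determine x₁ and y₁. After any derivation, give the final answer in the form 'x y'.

233 12

d=377: √d = [19; 2,2,2,38] (ℓ=4, even), read p_3/q_3
k=0  a_k=19  p_k/q_k = 19/1
k=1  a_k=2  p_k/q_k = 39/2
k=2  a_k=2  p_k/q_k = 97/5
k=3  a_k=2  p_k/q_k = 233/12
→ (233, 12).  Check: 233²=54289, 377·12²=54288, difference 1.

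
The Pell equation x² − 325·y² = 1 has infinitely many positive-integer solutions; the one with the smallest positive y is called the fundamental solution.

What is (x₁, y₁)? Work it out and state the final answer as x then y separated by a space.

[18; 36] for √325; ℓ=1 ⇒ convergent index 1
a_0=18:  p_0=18·1+0=18,  q_0=18·0+1=1
a_1=36:  p_1=36·18+1=649,  q_1=36·1+0=36
(x₁, y₁) = (649, 36);  649² − 325·36² = 1 ✓

649 36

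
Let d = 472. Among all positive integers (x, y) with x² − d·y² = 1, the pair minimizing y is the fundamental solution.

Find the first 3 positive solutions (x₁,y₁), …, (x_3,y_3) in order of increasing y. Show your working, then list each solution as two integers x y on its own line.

√472 → a₀=21, period (1,2,1,1,1,…,2,1,42); ℓ=14 even so k=13
a_0=21:  p_0=21·1+0=21,  q_0=21·0+1=1
…
a_2=2:  p_2=2·22+21=65,  q_2=2·1+1=3
…
a_4=1:  p_4=1·87+65=152,  q_4=1·4+3=7
a_5=1:  p_5=1·152+87=239,  q_5=1·7+4=11
a_6=4:  p_6=4·239+152=1108,  q_6=4·11+7=51
…
a_11=1:  p_11=1·54227+30003=84230,  q_11=1·2496+1381=3877
a_12=2:  p_12=2·84230+54227=222687,  q_12=2·3877+2496=10250
a_13=1:  p_13=1·222687+84230=306917,  q_13=1·10250+3877=14127
→ (306917, 14127).  Check: 306917²=94198044889, 472·14127²=94198044888, difference 1.
(x_2, y_2) = (306917·306917 + 472·14127·14127, 306917·14127 + 14127·306917) = (188396089777, 8671632918)
(x_3, y_3) = (306917·188396089777 + 472·14127·8671632918, 306917·8671632918 + 14127·188396089777) = (115643925371868101, 5322943120573485)

306917 14127
188396089777 8671632918
115643925371868101 5322943120573485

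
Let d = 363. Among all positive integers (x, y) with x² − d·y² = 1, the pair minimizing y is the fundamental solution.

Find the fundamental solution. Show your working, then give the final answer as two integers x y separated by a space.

362 19

[19; 19,38] for √363; ℓ=2 ⇒ convergent index 1
a_0=19:  p_0=19·1+0=19,  q_0=19·0+1=1
a_1=19:  p_1=19·19+1=362,  q_1=19·1+0=19
(x₁, y₁) = (362, 19);  362² − 363·19² = 1 ✓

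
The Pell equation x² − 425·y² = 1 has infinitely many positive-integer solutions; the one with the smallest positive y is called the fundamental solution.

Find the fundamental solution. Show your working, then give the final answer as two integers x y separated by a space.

d=425: √d = [20; 1,1,1,1,1,1,40] (ℓ=7, odd), read p_13/q_13
a_0=20:  p_0=20·1+0=20,  q_0=20·0+1=1
…
a_8=1:  p_8=1·10885+268=11153,  q_8=1·528+13=541
…
a_10=1:  p_10=1·22038+11153=33191,  q_10=1·1069+541=1610
…
a_12=1:  p_12=1·55229+33191=88420,  q_12=1·2679+1610=4289
a_13=1:  p_13=1·88420+55229=143649,  q_13=1·4289+2679=6968
(x₁, y₁) = (143649, 6968);  143649² − 425·6968² = 1 ✓

143649 6968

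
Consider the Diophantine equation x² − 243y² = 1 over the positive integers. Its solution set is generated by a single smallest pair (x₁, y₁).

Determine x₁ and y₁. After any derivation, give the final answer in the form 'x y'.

70226 4505

√243 = [15; 1,1,2,3,15,3,2,1,1,30, …], period ℓ=10 (even) → k=9
i=0: a=15 ⇒ p=15, q=1
…
i=2: a=1 ⇒ p=31, q=2
i=3: a=2 ⇒ p=78, q=5
…
i=5: a=15 ⇒ p=4053, q=260
…
i=7: a=2 ⇒ p=28901, q=1854
i=8: a=1 ⇒ p=41325, q=2651
i=9: a=1 ⇒ p=70226, q=4505
(x₁, y₁) = (70226, 4505);  70226² − 243·4505² = 1 ✓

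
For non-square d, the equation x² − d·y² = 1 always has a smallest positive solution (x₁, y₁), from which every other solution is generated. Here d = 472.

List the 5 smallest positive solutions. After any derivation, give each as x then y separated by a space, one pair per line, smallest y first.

√472 → a₀=21, period (1,2,1,1,1,…,2,1,42); ℓ=14 even so k=13
i=0: a=21 ⇒ p=21, q=1
i=1: a=1 ⇒ p=22, q=1
i=2: a=2 ⇒ p=65, q=3
…
i=5: a=1 ⇒ p=239, q=11
…
i=8: a=4 ⇒ p=24224, q=1115
i=9: a=1 ⇒ p=30003, q=1381
…
i=11: a=1 ⇒ p=84230, q=3877
i=12: a=2 ⇒ p=222687, q=10250
i=13: a=1 ⇒ p=306917, q=14127
fundamental: x₁=306917, y₁=14127  (since 94198044889 − 472·199572129 = 1)
n=2: (306917,14127)∘(306917,14127) = (306917·306917+472·14127·14127, 306917·14127+14127·306917) = (188396089777,8671632918)
n=3: (188396089777,8671632918)∘(306917,14127) = (306917·188396089777+472·14127·8671632918, 306917·8671632918+14127·188396089777) = (115643925371868101,5322943120573485)
n=4: (115643925371868101,5322943120573485)∘(306917,14127) = (306917·115643925371868101+472·14127·5322943120573485, 306917·5322943120573485+14127·115643925371868101) = (70986173286526887819457,3267403467465432958572)
n=5: (70986173286526887819457,3267403467465432958572)∘(306917,14127) = (306917·70986173286526887819457+472·14127·3267403467465432958572, 306917·3267403467465432958572+14127·70986173286526887819457) = (43573726693046301732396700037,2005643340042853631571511563)

306917 14127
188396089777 8671632918
115643925371868101 5322943120573485
70986173286526887819457 3267403467465432958572
43573726693046301732396700037 2005643340042853631571511563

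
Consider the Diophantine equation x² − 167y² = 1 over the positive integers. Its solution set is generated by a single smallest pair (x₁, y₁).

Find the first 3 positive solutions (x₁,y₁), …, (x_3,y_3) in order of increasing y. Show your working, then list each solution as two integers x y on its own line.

168 13
56447 4368
18966024 1467635

√167 → a₀=12, period (1,11,1,24); ℓ=4 even so k=3
k=0  a_k=12  p_k/q_k = 12/1
k=1  a_k=1  p_k/q_k = 13/1
k=2  a_k=11  p_k/q_k = 155/12
k=3  a_k=1  p_k/q_k = 168/13
→ (168, 13).  Check: 168²=28224, 167·13²=28223, difference 1.
(x_2, y_2) = (168·168 + 167·13·13, 168·13 + 13·168) = (56447, 4368)
(x_3, y_3) = (168·56447 + 167·13·4368, 168·4368 + 13·56447) = (18966024, 1467635)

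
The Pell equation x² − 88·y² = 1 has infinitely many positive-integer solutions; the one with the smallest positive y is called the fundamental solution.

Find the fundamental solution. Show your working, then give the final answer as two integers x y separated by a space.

197 21

d=88: √d = [9; 2,1,1,1,2,18] (ℓ=6, even), read p_5/q_5
k=0  a_k=9  p_k/q_k = 9/1
k=1  a_k=2  p_k/q_k = 19/2
k=2  a_k=1  p_k/q_k = 28/3
k=3  a_k=1  p_k/q_k = 47/5
k=4  a_k=1  p_k/q_k = 75/8
k=5  a_k=2  p_k/q_k = 197/21
→ (197, 21).  Check: 197²=38809, 88·21²=38808, difference 1.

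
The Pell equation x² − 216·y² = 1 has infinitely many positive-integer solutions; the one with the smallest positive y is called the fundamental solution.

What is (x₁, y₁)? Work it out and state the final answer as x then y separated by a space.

√216 → a₀=14, period (1,2,3,2,1,28); ℓ=6 even so k=5
i=0: a=14 ⇒ p=14, q=1
…
i=4: a=2 ⇒ p=338, q=23
i=5: a=1 ⇒ p=485, q=33
fundamental: x₁=485, y₁=33  (since 235225 − 216·1089 = 1)

485 33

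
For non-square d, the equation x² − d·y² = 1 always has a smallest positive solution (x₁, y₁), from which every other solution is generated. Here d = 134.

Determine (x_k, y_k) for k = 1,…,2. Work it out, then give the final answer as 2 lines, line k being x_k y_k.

√134 → a₀=11, period (1,1,2,1,3,…,1,1,22); ℓ=14 even so k=13
i=0: a=11 ⇒ p=11, q=1
i=1: a=1 ⇒ p=12, q=1
…
i=4: a=1 ⇒ p=81, q=7
i=5: a=3 ⇒ p=301, q=26
…
i=8: a=1 ⇒ p=4503, q=389
…
i=12: a=1 ⇒ p=84029, q=7259
i=13: a=1 ⇒ p=145925, q=12606
→ (145925, 12606).  Check: 145925²=21294105625, 134·12606²=21294105624, difference 1.
(145925+12606√134)^2 = 42588211249 + 3679061100√134

145925 12606
42588211249 3679061100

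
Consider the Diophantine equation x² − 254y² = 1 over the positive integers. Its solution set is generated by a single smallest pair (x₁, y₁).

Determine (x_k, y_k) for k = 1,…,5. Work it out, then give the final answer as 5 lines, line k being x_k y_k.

255 16
130049 8160
66324735 4161584
33825484801 2122399680
17250930923775 1082419675216

√254 → a₀=15, period (1,14,1,30); ℓ=4 even so k=3
i=0: a=15 ⇒ p=15, q=1
i=1: a=1 ⇒ p=16, q=1
i=2: a=14 ⇒ p=239, q=15
i=3: a=1 ⇒ p=255, q=16
fundamental: x₁=255, y₁=16  (since 65025 − 254·256 = 1)
(255+16√254)^2 = 130049 + 8160√254
(255+16√254)^3 = 66324735 + 4161584√254
(255+16√254)^4 = 33825484801 + 2122399680√254
(255+16√254)^5 = 17250930923775 + 1082419675216√254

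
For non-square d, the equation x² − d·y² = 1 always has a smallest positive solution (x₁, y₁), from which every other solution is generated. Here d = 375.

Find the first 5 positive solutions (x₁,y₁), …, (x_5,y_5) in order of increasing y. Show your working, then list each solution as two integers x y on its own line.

15124 781
457470751 23623688
13837575261124 714569313843
418558976041008001 21614292581499376
12660571893450834753124 653789121290623811405

[19; 2,1,2,1,5,1,2,1,2,38] for √375; ℓ=10 ⇒ convergent index 9
a_0=19:  p_0=19·1+0=19,  q_0=19·0+1=1
…
a_2=1:  p_2=1·39+19=58,  q_2=1·2+1=3
a_3=2:  p_3=2·58+39=155,  q_3=2·3+2=8
…
a_8=1:  p_8=1·4086+1433=5519,  q_8=1·211+74=285
a_9=2:  p_9=2·5519+4086=15124,  q_9=2·285+211=781
→ (15124, 781).  Check: 15124²=228735376, 375·781²=228735375, difference 1.
n=2: (15124,781)∘(15124,781) = (15124·15124+375·781·781, 15124·781+781·15124) = (457470751,23623688)
n=3: (457470751,23623688)∘(15124,781) = (15124·457470751+375·781·23623688, 15124·23623688+781·457470751) = (13837575261124,714569313843)
n=4: (13837575261124,714569313843)∘(15124,781) = (15124·13837575261124+375·781·714569313843, 15124·714569313843+781·13837575261124) = (418558976041008001,21614292581499376)
n=5: (418558976041008001,21614292581499376)∘(15124,781) = (15124·418558976041008001+375·781·21614292581499376, 15124·21614292581499376+781·418558976041008001) = (12660571893450834753124,653789121290623811405)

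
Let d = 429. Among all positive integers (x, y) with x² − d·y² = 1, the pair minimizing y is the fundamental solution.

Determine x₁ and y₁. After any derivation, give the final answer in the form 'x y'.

d=429: √d = [20; 1,2,2,9,1,12,1,9,2,2,1,40] (ℓ=12, even), read p_11/q_11
k=0  a_k=20  p_k/q_k = 20/1
k=1  a_k=1  p_k/q_k = 21/1
…
k=3  a_k=2  p_k/q_k = 145/7
…
k=10  a_k=2  p_k/q_k = 1085636/52415
k=11  a_k=1  p_k/q_k = 1524095/73584
fundamental: x₁=1524095, y₁=73584  (since 2322865569025 − 429·5414605056 = 1)

1524095 73584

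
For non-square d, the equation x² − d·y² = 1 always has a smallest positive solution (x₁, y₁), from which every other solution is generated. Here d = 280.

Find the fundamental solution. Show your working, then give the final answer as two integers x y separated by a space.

[16; 1,2,1,2,1,32] for √280; ℓ=6 ⇒ convergent index 5
a_0=16:  p_0=16·1+0=16,  q_0=16·0+1=1
…
a_4=2:  p_4=2·67+50=184,  q_4=2·4+3=11
a_5=1:  p_5=1·184+67=251,  q_5=1·11+4=15
→ (251, 15).  Check: 251²=63001, 280·15²=63000, difference 1.

251 15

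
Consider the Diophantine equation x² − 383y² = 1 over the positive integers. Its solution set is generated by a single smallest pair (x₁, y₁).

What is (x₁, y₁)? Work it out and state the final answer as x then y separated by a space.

[19; 1,1,3,19,3,1,1,38] for √383; ℓ=8 ⇒ convergent index 7
k=0  a_k=19  p_k/q_k = 19/1
…
k=4  a_k=19  p_k/q_k = 2642/135
…
k=6  a_k=1  p_k/q_k = 10705/547
k=7  a_k=1  p_k/q_k = 18768/959
fundamental: x₁=18768, y₁=959  (since 352237824 − 383·919681 = 1)

18768 959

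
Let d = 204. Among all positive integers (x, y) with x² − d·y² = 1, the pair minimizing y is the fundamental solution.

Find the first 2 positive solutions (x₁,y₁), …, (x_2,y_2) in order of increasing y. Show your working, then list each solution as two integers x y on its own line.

d=204: √d = [14; 3,1,1,6,1,1,3,28] (ℓ=8, even), read p_7/q_7
a_0=14:  p_0=14·1+0=14,  q_0=14·0+1=1
…
a_6=1:  p_6=1·757+657=1414,  q_6=1·53+46=99
a_7=3:  p_7=3·1414+757=4999,  q_7=3·99+53=350
(x₁, y₁) = (4999, 350);  4999² − 204·350² = 1 ✓
(4999+350√204)^2 = 49980001 + 3499300√204

4999 350
49980001 3499300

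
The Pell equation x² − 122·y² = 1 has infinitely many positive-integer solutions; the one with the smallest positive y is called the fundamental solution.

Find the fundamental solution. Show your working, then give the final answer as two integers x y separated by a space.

√122 → a₀=11, period (22); ℓ=1 odd so k=1
a_0=11:  p_0=11·1+0=11,  q_0=11·0+1=1
a_1=22:  p_1=22·11+1=243,  q_1=22·1+0=22
(x₁, y₁) = (243, 22);  243² − 122·22² = 1 ✓

243 22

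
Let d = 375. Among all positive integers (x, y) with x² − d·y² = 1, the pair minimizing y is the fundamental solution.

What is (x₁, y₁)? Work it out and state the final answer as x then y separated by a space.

[19; 2,1,2,1,5,1,2,1,2,38] for √375; ℓ=10 ⇒ convergent index 9
step 0: (19, 1)  from 19·(1,0) + (0,1)
…
step 2: (58, 3)  from 1·(39,2) + (19,1)
step 3: (155, 8)  from 2·(58,3) + (39,2)
step 4: (213, 11)  from 1·(155,8) + (58,3)
…
step 6: (1433, 74)  from 1·(1220,63) + (213,11)
step 7: (4086, 211)  from 2·(1433,74) + (1220,63)
step 8: (5519, 285)  from 1·(4086,211) + (1433,74)
step 9: (15124, 781)  from 2·(5519,285) + (4086,211)
→ (15124, 781).  Check: 15124²=228735376, 375·781²=228735375, difference 1.

15124 781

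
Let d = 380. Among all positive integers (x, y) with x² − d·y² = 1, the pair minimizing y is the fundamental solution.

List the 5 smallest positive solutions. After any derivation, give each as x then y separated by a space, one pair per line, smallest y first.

√380 → a₀=19, period (2,38); ℓ=2 even so k=1
a_0=19:  p_0=19·1+0=19,  q_0=19·0+1=1
a_1=2:  p_1=2·19+1=39,  q_1=2·1+0=2
(x₁, y₁) = (39, 2);  39² − 380·2² = 1 ✓
(39+2√380)^2 = 3041 + 156√380
(39+2√380)^3 = 237159 + 12166√380
(39+2√380)^4 = 18495361 + 948792√380
(39+2√380)^5 = 1442400999 + 73993610√380

39 2
3041 156
237159 12166
18495361 948792
1442400999 73993610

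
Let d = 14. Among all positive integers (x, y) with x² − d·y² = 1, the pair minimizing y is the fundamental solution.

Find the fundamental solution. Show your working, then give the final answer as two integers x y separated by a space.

15 4

√14 → a₀=3, period (1,2,1,6); ℓ=4 even so k=3
k=0  a_k=3  p_k/q_k = 3/1
k=1  a_k=1  p_k/q_k = 4/1
k=2  a_k=2  p_k/q_k = 11/3
k=3  a_k=1  p_k/q_k = 15/4
fundamental: x₁=15, y₁=4  (since 225 − 14·16 = 1)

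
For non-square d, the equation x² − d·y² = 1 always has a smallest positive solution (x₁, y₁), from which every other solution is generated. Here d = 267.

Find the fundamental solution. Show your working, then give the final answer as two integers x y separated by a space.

2402 147

√267 = [16; 2,1,15,1,2,32, …], period ℓ=6 (even) → k=5
step 0: (16, 1)  from 16·(1,0) + (0,1)
…
step 2: (49, 3)  from 1·(33,2) + (16,1)
step 3: (768, 47)  from 15·(49,3) + (33,2)
step 4: (817, 50)  from 1·(768,47) + (49,3)
step 5: (2402, 147)  from 2·(817,50) + (768,47)
(x₁, y₁) = (2402, 147);  2402² − 267·147² = 1 ✓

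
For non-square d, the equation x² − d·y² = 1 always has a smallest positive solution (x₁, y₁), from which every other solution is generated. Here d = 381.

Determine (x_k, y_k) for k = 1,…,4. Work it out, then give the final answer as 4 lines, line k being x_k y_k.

1015 52
2060449 105560
4182710455 214286748
8490900163201 435001992880

√381 = [19; 1,1,12,1,1,38, …], period ℓ=6 (even) → k=5
k=0  a_k=19  p_k/q_k = 19/1
…
k=4  a_k=1  p_k/q_k = 527/27
k=5  a_k=1  p_k/q_k = 1015/52
(x₁, y₁) = (1015, 52);  1015² − 381·52² = 1 ✓
k=2:  x_2 = 1015·1015+381·52·52 = 2060449,  y_2 = 1015·52+52·1015 = 105560
k=3:  x_3 = 1015·2060449+381·52·105560 = 4182710455,  y_3 = 1015·105560+52·2060449 = 214286748
k=4:  x_4 = 1015·4182710455+381·52·214286748 = 8490900163201,  y_4 = 1015·214286748+52·4182710455 = 435001992880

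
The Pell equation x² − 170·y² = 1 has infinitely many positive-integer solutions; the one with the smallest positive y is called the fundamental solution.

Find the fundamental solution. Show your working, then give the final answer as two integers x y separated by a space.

√170 = [13; 26, …], period ℓ=1 (odd) → k=1
i=0: a=13 ⇒ p=13, q=1
i=1: a=26 ⇒ p=339, q=26
(x₁, y₁) = (339, 26);  339² − 170·26² = 1 ✓

339 26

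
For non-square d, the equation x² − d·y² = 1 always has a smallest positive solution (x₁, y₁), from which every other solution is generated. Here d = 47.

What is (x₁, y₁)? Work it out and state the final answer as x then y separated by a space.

d=47: √d = [6; 1,5,1,12] (ℓ=4, even), read p_3/q_3
a_0=6:  p_0=6·1+0=6,  q_0=6·0+1=1
a_1=1:  p_1=1·6+1=7,  q_1=1·1+0=1
a_2=5:  p_2=5·7+6=41,  q_2=5·1+1=6
a_3=1:  p_3=1·41+7=48,  q_3=1·6+1=7
→ (48, 7).  Check: 48²=2304, 47·7²=2303, difference 1.

48 7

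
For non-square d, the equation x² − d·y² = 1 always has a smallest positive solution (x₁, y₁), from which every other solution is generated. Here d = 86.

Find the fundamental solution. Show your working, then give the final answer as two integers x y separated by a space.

√86 → a₀=9, period (3,1,1,1,8,1,1,1,3,18); ℓ=10 even so k=9
step 0: (9, 1)  from 9·(1,0) + (0,1)
step 1: (28, 3)  from 3·(9,1) + (1,0)
step 2: (37, 4)  from 1·(28,3) + (9,1)
step 3: (65, 7)  from 1·(37,4) + (28,3)
step 4: (102, 11)  from 1·(65,7) + (37,4)
step 5: (881, 95)  from 8·(102,11) + (65,7)
…
step 7: (1864, 201)  from 1·(983,106) + (881,95)
step 8: (2847, 307)  from 1·(1864,201) + (983,106)
step 9: (10405, 1122)  from 3·(2847,307) + (1864,201)
(x₁, y₁) = (10405, 1122);  10405² − 86·1122² = 1 ✓

10405 1122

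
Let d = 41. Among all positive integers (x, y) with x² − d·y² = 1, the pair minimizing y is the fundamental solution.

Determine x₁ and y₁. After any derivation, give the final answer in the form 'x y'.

2049 320

√41 → a₀=6, period (2,2,12); ℓ=3 odd so k=5
k=0  a_k=6  p_k/q_k = 6/1
…
k=2  a_k=2  p_k/q_k = 32/5
k=3  a_k=12  p_k/q_k = 397/62
k=4  a_k=2  p_k/q_k = 826/129
k=5  a_k=2  p_k/q_k = 2049/320
→ (2049, 320).  Check: 2049²=4198401, 41·320²=4198400, difference 1.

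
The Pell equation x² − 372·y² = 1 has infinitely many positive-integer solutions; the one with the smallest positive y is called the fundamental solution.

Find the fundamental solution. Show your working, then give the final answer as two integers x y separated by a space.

√372 = [19; 3,2,12,2,3,38, …], period ℓ=6 (even) → k=5
i=0: a=19 ⇒ p=19, q=1
…
i=2: a=2 ⇒ p=135, q=7
i=3: a=12 ⇒ p=1678, q=87
i=4: a=2 ⇒ p=3491, q=181
i=5: a=3 ⇒ p=12151, q=630
fundamental: x₁=12151, y₁=630  (since 147646801 − 372·396900 = 1)

12151 630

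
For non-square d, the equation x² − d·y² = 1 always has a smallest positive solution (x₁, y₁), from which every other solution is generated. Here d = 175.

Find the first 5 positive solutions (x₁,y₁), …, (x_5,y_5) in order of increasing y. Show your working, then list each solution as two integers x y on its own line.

d=175: √d = [13; 4,2,1,2,4,26] (ℓ=6, even), read p_5/q_5
a_0=13:  p_0=13·1+0=13,  q_0=13·0+1=1
a_1=4:  p_1=4·13+1=53,  q_1=4·1+0=4
…
a_4=2:  p_4=2·172+119=463,  q_4=2·13+9=35
a_5=4:  p_5=4·463+172=2024,  q_5=4·35+13=153
→ (2024, 153).  Check: 2024²=4096576, 175·153²=4096575, difference 1.
k=2:  x_2 = 2024·2024+175·153·153 = 8193151,  y_2 = 2024·153+153·2024 = 619344
k=3:  x_3 = 2024·8193151+175·153·619344 = 33165873224,  y_3 = 2024·619344+153·8193151 = 2507104359
k=4:  x_4 = 2024·33165873224+175·153·2507104359 = 134255446617601,  y_4 = 2024·2507104359+153·33165873224 = 10148757825888
k=5:  x_5 = 2024·134255446617601+175·153·10148757825888 = 543466014742175624,  y_5 = 2024·10148757825888+153·134255446617601 = 41082169172090265

2024 153
8193151 619344
33165873224 2507104359
134255446617601 10148757825888
543466014742175624 41082169172090265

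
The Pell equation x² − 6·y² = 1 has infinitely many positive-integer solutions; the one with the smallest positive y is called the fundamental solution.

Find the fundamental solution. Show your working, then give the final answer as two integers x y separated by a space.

√6 = [2; 2,4, …], period ℓ=2 (even) → k=1
step 0: (2, 1)  from 2·(1,0) + (0,1)
step 1: (5, 2)  from 2·(2,1) + (1,0)
(x₁, y₁) = (5, 2);  5² − 6·2² = 1 ✓

5 2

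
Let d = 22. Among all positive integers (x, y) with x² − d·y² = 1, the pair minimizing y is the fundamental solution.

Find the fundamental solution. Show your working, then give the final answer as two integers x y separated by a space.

√22 → a₀=4, period (1,2,4,2,1,8); ℓ=6 even so k=5
k=0  a_k=4  p_k/q_k = 4/1
…
k=3  a_k=4  p_k/q_k = 61/13
k=4  a_k=2  p_k/q_k = 136/29
k=5  a_k=1  p_k/q_k = 197/42
→ (197, 42).  Check: 197²=38809, 22·42²=38808, difference 1.

197 42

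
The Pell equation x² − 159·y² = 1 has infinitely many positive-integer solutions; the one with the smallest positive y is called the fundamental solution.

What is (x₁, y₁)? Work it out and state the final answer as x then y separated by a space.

1324 105

√159 → a₀=12, period (1,1,1,1,3,1,1,1,1,24); ℓ=10 even so k=9
i=0: a=12 ⇒ p=12, q=1
i=1: a=1 ⇒ p=13, q=1
…
i=3: a=1 ⇒ p=38, q=3
…
i=5: a=3 ⇒ p=227, q=18
i=6: a=1 ⇒ p=290, q=23
…
i=8: a=1 ⇒ p=807, q=64
i=9: a=1 ⇒ p=1324, q=105
(x₁, y₁) = (1324, 105);  1324² − 159·105² = 1 ✓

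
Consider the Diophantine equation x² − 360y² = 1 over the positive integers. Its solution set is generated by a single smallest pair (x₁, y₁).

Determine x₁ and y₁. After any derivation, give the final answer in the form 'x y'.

[18; 1,36] for √360; ℓ=2 ⇒ convergent index 1
k=0  a_k=18  p_k/q_k = 18/1
k=1  a_k=1  p_k/q_k = 19/1
(x₁, y₁) = (19, 1);  19² − 360·1² = 1 ✓

19 1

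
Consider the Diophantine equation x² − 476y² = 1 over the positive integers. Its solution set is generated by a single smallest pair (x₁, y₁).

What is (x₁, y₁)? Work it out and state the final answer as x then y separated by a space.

28799 1320

[21; 1,4,2,10,2,4,1,42] for √476; ℓ=8 ⇒ convergent index 7
i=0: a=21 ⇒ p=21, q=1
…
i=5: a=2 ⇒ p=5258, q=241
i=6: a=4 ⇒ p=23541, q=1079
i=7: a=1 ⇒ p=28799, q=1320
fundamental: x₁=28799, y₁=1320  (since 829382401 − 476·1742400 = 1)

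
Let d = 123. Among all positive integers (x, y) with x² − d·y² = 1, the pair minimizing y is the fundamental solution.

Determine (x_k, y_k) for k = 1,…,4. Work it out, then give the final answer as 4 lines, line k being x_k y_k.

√123 → a₀=11, period (11,22); ℓ=2 even so k=1
a_0=11:  p_0=11·1+0=11,  q_0=11·0+1=1
a_1=11:  p_1=11·11+1=122,  q_1=11·1+0=11
fundamental: x₁=122, y₁=11  (since 14884 − 123·121 = 1)
(x_2, y_2) = (122·122 + 123·11·11, 122·11 + 11·122) = (29767, 2684)
(x_3, y_3) = (122·29767 + 123·11·2684, 122·2684 + 11·29767) = (7263026, 654885)
(x_4, y_4) = (122·7263026 + 123·11·654885, 122·654885 + 11·7263026) = (1772148577, 159789256)

122 11
29767 2684
7263026 654885
1772148577 159789256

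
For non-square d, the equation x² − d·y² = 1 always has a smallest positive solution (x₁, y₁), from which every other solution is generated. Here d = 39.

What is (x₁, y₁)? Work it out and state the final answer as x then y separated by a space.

√39 = [6; 4,12, …], period ℓ=2 (even) → k=1
k=0  a_k=6  p_k/q_k = 6/1
k=1  a_k=4  p_k/q_k = 25/4
→ (25, 4).  Check: 25²=625, 39·4²=624, difference 1.

25 4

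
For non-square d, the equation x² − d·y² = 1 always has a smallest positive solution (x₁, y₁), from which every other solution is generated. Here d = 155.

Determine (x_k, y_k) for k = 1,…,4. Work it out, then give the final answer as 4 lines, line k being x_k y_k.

249 20
124001 9960
61752249 4960060
30752496001 2470099920

d=155: √d = [12; 2,4,2,24] (ℓ=4, even), read p_3/q_3
i=0: a=12 ⇒ p=12, q=1
i=1: a=2 ⇒ p=25, q=2
i=2: a=4 ⇒ p=112, q=9
i=3: a=2 ⇒ p=249, q=20
→ (249, 20).  Check: 249²=62001, 155·20²=62000, difference 1.
(249+20√155)^2 = 124001 + 9960√155
(249+20√155)^3 = 61752249 + 4960060√155
(249+20√155)^4 = 30752496001 + 2470099920√155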